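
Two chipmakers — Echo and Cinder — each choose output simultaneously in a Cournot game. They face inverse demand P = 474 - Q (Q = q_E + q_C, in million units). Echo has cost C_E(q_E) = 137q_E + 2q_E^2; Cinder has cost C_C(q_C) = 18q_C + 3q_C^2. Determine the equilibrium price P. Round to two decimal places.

Echo's profit: π_E = (474 - Q)q_E - (137q_E + 2q_E²). Setting ∂π_E/∂q_E = 0: 337 - 6q_E - (q_C) = 0.
Cinder's first-order condition: 456 - 8q_C - (q_E) = 0.
Rearranging gives the reaction functions q_E = (337 - q_C)/6 and q_C = (456 - q_E)/8.
Substituting one into the other gives q_E = 47.6596 and q_C = 51.0426.
Total output Q = 98.7021, so price P = 474 - 98.7021 = 375.2979.

375.30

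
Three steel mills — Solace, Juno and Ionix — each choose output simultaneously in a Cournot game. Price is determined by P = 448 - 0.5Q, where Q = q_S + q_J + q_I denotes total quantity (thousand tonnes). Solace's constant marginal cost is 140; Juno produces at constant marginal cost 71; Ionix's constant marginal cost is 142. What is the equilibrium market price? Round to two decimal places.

200.25

Solace's profit: π_S = (448 - 0.5Q)q_S - (140q_S). Setting ∂π_S/∂q_S = 0: 308 - q_S - (1/2)(q_J + q_I) = 0.
Juno's profit: π_J = (448 - 0.5Q)q_J - (71q_J). Setting ∂π_J/∂q_J = 0: 377 - q_J - (1/2)(q_S + q_I) = 0.
Ionix's profit: π_I = (448 - 0.5Q)q_I - (142q_I). Setting ∂π_I/∂q_I = 0: 306 - q_I - (1/2)(q_S + q_J) = 0.
Summing all 3 equations gives 991 − 2Q = 0, hence Q = 991/2.
Back-substituting: q_S = (308 − 991/4)/(1/2) = 241/2, q_J = (377 − 991/4)/(1/2) = 517/2, q_I = (306 − 991/4)/(1/2) = 233/2.
Total output Q = 991/2, so price P = 448 - (1/2)·(991/2) = 801/4.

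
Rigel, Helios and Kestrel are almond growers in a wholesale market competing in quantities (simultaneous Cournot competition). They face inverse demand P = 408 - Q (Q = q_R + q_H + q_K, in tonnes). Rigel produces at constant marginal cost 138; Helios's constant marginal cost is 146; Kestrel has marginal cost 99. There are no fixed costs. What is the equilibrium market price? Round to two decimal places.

197.75

Rigel's profit: π_R = (408 - Q)q_R - (138q_R). Setting ∂π_R/∂q_R = 0: 270 - 2q_R - (q_H + q_K) = 0.
Helios's profit: π_H = (408 - Q)q_H - (146q_H). Setting ∂π_H/∂q_H = 0: 262 - 2q_H - (q_R + q_K) = 0.
Kestrel's profit: π_K = (408 - Q)q_K - (99q_K). Setting ∂π_K/∂q_K = 0: 309 - 2q_K - (q_R + q_H) = 0.
Summing all 3 equations gives 841 − 4Q = 0, hence Q = 841/4.
Back-substituting: q_R = (270 − 841/4) = 239/4, q_H = (262 − 841/4) = 207/4, q_K = (309 − 841/4) = 395/4.
Total output Q = 841/4, so price P = 408 - 841/4 = 791/4.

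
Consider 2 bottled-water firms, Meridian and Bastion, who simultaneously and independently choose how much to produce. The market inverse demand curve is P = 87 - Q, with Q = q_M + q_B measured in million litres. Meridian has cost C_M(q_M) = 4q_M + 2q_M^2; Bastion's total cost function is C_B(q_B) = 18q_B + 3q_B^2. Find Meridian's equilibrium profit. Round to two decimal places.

480.79

Meridian's profit: π_M = (87 - Q)q_M - (4q_M + 2q_M²). Setting ∂π_M/∂q_M = 0: 83 - 6q_M - (q_B) = 0.
Bastion's first-order condition: 69 - 8q_B - (q_M) = 0.
So q_M = (83 - q_B)/6 and q_B = (69 - q_M)/8.
Solving the pair: q_M = 595/47, q_B = 331/47.
Price P = 87 - 926/47 = 67.2979.
Meridian's profit: 67.2979·(595/47) - 4·(595/47) - 2(595/47)² = 480.7945.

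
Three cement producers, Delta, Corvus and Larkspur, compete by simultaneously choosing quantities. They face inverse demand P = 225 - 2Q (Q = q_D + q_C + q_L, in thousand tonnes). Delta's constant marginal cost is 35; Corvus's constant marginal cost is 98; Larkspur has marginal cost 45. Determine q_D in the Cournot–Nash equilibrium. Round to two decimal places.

Delta's profit: π_D = (225 - 2Q)q_D - (35q_D). Setting ∂π_D/∂q_D = 0: 190 - 4q_D - 2(q_C + q_L) = 0.
Corvus's profit: π_C = (225 - 2Q)q_C - (98q_C). Setting ∂π_C/∂q_C = 0: 127 - 4q_C - 2(q_D + q_L) = 0.
Larkspur's first-order condition: 180 - 4q_L - 2(q_D + q_C) = 0.
Summing all 3 equations gives 497 − 8Q = 0, hence Q = 497/8.
Back-substituting: q_D = (190 − 497/4)/2 = 263/8, q_C = (127 − 497/4)/2 = 11/8, q_L = (180 − 497/4)/2 = 223/8.

32.88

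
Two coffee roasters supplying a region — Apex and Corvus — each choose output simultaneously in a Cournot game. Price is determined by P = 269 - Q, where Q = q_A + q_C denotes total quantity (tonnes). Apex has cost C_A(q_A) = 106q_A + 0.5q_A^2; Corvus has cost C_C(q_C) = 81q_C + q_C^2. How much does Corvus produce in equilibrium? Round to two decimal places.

36.45

Apex's profit: π_A = (269 - Q)q_A - (106q_A + (1/2)q_A²). Setting ∂π_A/∂q_A = 0: 163 - 3q_A - (q_C) = 0.
Corvus's profit: π_C = (269 - Q)q_C - (81q_C + q_C²). Setting ∂π_C/∂q_C = 0: 188 - 4q_C - (q_A) = 0.
Rearranging gives the reaction functions q_A = (163 - q_C)/3 and q_C = (188 - q_A)/4.
Solving the pair: q_A = 464/11, q_C = 401/11.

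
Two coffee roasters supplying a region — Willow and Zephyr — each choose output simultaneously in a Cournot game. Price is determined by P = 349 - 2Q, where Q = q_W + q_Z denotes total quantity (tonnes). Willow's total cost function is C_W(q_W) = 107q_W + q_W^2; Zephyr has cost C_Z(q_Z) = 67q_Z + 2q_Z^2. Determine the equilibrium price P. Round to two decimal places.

231.73

Willow's profit: π_W = (349 - 2Q)q_W - (107q_W + q_W²). Setting ∂π_W/∂q_W = 0: 242 - 6q_W - 2(q_Z) = 0.
Zephyr's profit: π_Z = (349 - 2Q)q_Z - (67q_Z + 2q_Z²). Setting ∂π_Z/∂q_Z = 0: 282 - 8q_Z - 2(q_W) = 0.
So q_W = (242 - 2q_Z)/6 and q_Z = (282 - 2q_W)/8.
Solving the pair: q_W = 343/11, q_Z = 302/11.
Total output Q = 645/11, so price P = 349 - 2·(645/11) = 231.7273.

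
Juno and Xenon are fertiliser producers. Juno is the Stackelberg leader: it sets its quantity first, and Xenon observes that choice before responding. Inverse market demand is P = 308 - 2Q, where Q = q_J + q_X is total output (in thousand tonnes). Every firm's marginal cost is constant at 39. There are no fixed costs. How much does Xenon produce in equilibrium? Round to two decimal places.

The follower Xenon best-responds to any q_J: π_X = (308 - 2Q)q_X - 39q_X.
Setting the follower's marginal profit to zero, 269 - 2q_J - 4q_X = 0, i.e. q_X = (269 - 2q_J)/4.
The leader anticipates this reaction. Substituting into P = 308 - 2Q gives P = 347/2 - q_J, so π_J = (347/2 - q_J)q_J - 39q_J.
The leader's first-order condition 269/2 - 2q_J = 0 yields q_J = 269/4.
Then q_X = (269 - 2·(269/4))/4 = 269/8.

33.63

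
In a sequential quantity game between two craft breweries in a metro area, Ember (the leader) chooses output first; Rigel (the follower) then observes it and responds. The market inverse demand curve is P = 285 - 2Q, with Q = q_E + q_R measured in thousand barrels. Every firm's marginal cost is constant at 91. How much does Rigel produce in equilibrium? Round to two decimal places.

The follower Rigel best-responds to any q_E: π_R = (285 - 2Q)q_R - 91q_R.
Setting the follower's marginal profit to zero, 194 - 2q_E - 4q_R = 0, i.e. q_R = (194 - 2q_E)/4.
Ember substitutes q_R(q_E) into its own profit: π_E = q_E(285 - 2q_E - (194 - 2q_E)/2) - 91q_E = (188 - q_E)q_E - 91q_E.
Leader FOC: 97 - 2q_E = 0, so q_E = 97/2.
Then q_R = (194 - 2·(97/2))/4 = 97/4.

24.25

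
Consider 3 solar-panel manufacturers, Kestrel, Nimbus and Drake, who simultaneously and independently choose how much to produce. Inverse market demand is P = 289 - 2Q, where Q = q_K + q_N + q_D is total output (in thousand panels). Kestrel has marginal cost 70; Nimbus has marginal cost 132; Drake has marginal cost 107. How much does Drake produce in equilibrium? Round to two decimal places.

Kestrel's profit: π_K = (289 - 2Q)q_K - (70q_K). Setting ∂π_K/∂q_K = 0: 219 - 4q_K - 2(q_N + q_D) = 0.
Nimbus's first-order condition: 157 - 4q_N - 2(q_K + q_D) = 0.
Drake's profit: π_D = (289 - 2Q)q_D - (107q_D). Setting ∂π_D/∂q_D = 0: 182 - 4q_D - 2(q_K + q_N) = 0.
Summing all 3 equations gives 558 − 8Q = 0, hence Q = 279/4.
Back-substituting: q_K = (219 − 279/2)/2 = 159/4, q_N = (157 − 279/2)/2 = 35/4, q_D = (182 − 279/2)/2 = 85/4.

21.25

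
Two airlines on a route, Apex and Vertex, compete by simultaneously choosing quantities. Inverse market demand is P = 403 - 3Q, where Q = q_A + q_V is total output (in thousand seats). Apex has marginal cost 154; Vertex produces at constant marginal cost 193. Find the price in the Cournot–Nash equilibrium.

250

Apex's profit: π_A = (403 - 3Q)q_A - (154q_A). Setting ∂π_A/∂q_A = 0: 249 - 6q_A - 3(q_V) = 0.
Vertex's profit: π_V = (403 - 3Q)q_V - (193q_V). Setting ∂π_V/∂q_V = 0: 210 - 6q_V - 3(q_A) = 0.
Best responses: q_A = (249 - 3q_V)/6, q_V = (210 - 3q_A)/6.
Substituting one into the other gives q_A = 32 and q_V = 19.
Total output Q = 51, so price P = 403 - 3·51 = 250.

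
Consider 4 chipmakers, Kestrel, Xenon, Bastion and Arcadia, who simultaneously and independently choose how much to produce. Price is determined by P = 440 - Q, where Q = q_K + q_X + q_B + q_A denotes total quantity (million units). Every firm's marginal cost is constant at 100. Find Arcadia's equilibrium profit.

Each firm earns π_i = (440 - Q)q_i - 100q_i.
First-order condition (treating rivals' output as given): 340 - 2q_i - Σ_{j≠i} q_j = 0.
With identical firms every q_j equals q_i, so Σ_{j≠i} q_j = 3q_i and 340 = 5q_i, giving q_i = 68.
Price P = 440 - 272 = 168.
Arcadia's profit: (168 - 100)·68 = 4624.

4624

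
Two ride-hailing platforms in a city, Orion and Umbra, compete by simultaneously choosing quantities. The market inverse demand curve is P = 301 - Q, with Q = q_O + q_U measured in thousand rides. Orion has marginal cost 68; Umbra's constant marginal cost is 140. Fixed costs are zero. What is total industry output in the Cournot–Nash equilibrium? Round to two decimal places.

Orion's profit: π_O = (301 - Q)q_O - (68q_O). Setting ∂π_O/∂q_O = 0: 233 - 2q_O - (q_U) = 0.
Umbra's profit: π_U = (301 - Q)q_U - (140q_U). Setting ∂π_U/∂q_U = 0: 161 - 2q_U - (q_O) = 0.
Rearranging gives the reaction functions q_O = (233 - q_U)/2 and q_U = (161 - q_O)/2.
Substituting one into the other gives q_O = 305/3 and q_U = 89/3.
Total output Q = 305/3 + 89/3 = 394/3.

131.33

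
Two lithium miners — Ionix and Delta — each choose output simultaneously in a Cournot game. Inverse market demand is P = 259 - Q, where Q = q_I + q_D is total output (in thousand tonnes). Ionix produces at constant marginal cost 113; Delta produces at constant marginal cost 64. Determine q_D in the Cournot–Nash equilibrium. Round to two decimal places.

Ionix's profit: π_I = (259 - Q)q_I - (113q_I). Setting ∂π_I/∂q_I = 0: 146 - 2q_I - (q_D) = 0.
Delta's profit: π_D = (259 - Q)q_D - (64q_D). Setting ∂π_D/∂q_D = 0: 195 - 2q_D - (q_I) = 0.
So q_I = (146 - q_D)/2 and q_D = (195 - q_I)/2.
Solving the pair: q_I = 97/3, q_D = 244/3.

81.33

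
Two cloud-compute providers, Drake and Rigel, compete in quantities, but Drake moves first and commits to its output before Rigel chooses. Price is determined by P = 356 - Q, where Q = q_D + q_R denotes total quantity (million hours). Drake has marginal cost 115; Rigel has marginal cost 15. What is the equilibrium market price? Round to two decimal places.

150.25

Solve by backward induction. Given q_D, the follower Rigel maximises π_R = (356 - q_D - q_R)q_R - 15q_R.
Setting the follower's marginal profit to zero, 341 - q_D - 2q_R = 0, i.e. q_R = (341 - q_D)/2.
Drake substitutes q_R(q_D) into its own profit: π_D = q_D(356 - q_D - (341 - q_D)/2) - 115q_D = (371/2 - (1/2)q_D)q_D - 115q_D.
Leader FOC: 141/2 - q_D = 0, so q_D = 141/2.
Then q_R = (341 - 141/2)/2 = 541/4.
Total output Q = 823/4, so price P = 356 - 823/4 = 601/4.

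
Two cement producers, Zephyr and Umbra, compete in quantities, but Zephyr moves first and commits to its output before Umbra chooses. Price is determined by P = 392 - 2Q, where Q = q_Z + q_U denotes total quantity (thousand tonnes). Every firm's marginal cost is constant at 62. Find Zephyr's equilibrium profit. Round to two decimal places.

The follower Umbra best-responds to any q_Z: π_U = (392 - 2Q)q_U - 62q_U.
Follower FOC: 330 - 2q_Z - 4q_U = 0, so q_U(q_Z) = (330 - 2q_Z)/4.
Zephyr substitutes q_U(q_Z) into its own profit: π_Z = q_Z(392 - 2q_Z - (330 - 2q_Z)/2) - 62q_Z = (227 - q_Z)q_Z - 62q_Z.
The leader's first-order condition 165 - 2q_Z = 0 yields q_Z = 165/2.
Then q_U = (330 - 2·(165/2))/4 = 165/4.
Price P = 392 - 2·(495/4) = 289/2.
Zephyr's profit: (289/2 - 62)·(165/2) = 6806.2500.

6806.25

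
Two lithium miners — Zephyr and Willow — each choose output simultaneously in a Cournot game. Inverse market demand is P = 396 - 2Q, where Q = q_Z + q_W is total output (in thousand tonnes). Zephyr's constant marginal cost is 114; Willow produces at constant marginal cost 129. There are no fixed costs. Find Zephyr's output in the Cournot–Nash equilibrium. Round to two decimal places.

49.50

Zephyr's profit: π_Z = (396 - 2Q)q_Z - (114q_Z). Setting ∂π_Z/∂q_Z = 0: 282 - 4q_Z - 2(q_W) = 0.
Willow's profit: π_W = (396 - 2Q)q_W - (129q_W). Setting ∂π_W/∂q_W = 0: 267 - 4q_W - 2(q_Z) = 0.
Rearranging gives the reaction functions q_Z = (282 - 2q_W)/4 and q_W = (267 - 2q_Z)/4.
Substituting one into the other gives q_Z = 99/2 and q_W = 42.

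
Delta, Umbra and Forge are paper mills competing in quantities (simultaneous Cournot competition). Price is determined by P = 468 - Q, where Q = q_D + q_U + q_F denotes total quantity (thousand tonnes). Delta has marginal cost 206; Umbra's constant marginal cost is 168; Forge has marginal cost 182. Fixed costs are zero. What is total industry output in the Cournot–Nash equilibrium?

Delta's profit: π_D = (468 - Q)q_D - (206q_D). Setting ∂π_D/∂q_D = 0: 262 - 2q_D - (q_U + q_F) = 0.
Umbra's first-order condition: 300 - 2q_U - (q_D + q_F) = 0.
Forge's profit: π_F = (468 - Q)q_F - (182q_F). Setting ∂π_F/∂q_F = 0: 286 - 2q_F - (q_D + q_U) = 0.
Summing all 3 equations gives 848 − 4Q = 0, hence Q = 212.
Back-substituting: q_D = (262 − 212) = 50, q_U = (300 − 212) = 88, q_F = (286 − 212) = 74.
Total output Q = 50 + 88 + 74 = 212.

212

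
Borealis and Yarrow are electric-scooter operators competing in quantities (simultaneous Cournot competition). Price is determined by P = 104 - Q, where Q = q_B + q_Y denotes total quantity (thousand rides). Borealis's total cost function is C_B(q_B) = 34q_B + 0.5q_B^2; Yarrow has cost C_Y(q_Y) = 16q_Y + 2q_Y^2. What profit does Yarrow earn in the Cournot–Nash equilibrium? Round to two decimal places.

390.69

Borealis's profit: π_B = (104 - Q)q_B - (34q_B + (1/2)q_B²). Setting ∂π_B/∂q_B = 0: 70 - 3q_B - (q_Y) = 0.
Yarrow's first-order condition: 88 - 6q_Y - (q_B) = 0.
Best responses: q_B = (70 - q_Y)/3, q_Y = (88 - q_B)/6.
Solving the pair: q_B = 332/17, q_Y = 194/17.
Price P = 104 - 526/17 = 1242/17.
Yarrow's profit: (1242/17)·(194/17) - 16·(194/17) - 2(194/17)² = 390.6851.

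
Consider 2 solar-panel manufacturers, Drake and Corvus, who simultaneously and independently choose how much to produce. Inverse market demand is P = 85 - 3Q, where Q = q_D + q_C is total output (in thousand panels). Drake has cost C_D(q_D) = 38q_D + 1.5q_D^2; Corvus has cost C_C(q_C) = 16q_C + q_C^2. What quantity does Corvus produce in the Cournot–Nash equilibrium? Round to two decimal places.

Drake's profit: π_D = (85 - 3Q)q_D - (38q_D + (3/2)q_D²). Setting ∂π_D/∂q_D = 0: 47 - 9q_D - 3(q_C) = 0.
Corvus's first-order condition: 69 - 8q_C - 3(q_D) = 0.
Rearranging gives the reaction functions q_D = (47 - 3q_C)/9 and q_C = (69 - 3q_D)/8.
Substituting one into the other gives q_D = 169/63 and q_C = 160/21.

7.62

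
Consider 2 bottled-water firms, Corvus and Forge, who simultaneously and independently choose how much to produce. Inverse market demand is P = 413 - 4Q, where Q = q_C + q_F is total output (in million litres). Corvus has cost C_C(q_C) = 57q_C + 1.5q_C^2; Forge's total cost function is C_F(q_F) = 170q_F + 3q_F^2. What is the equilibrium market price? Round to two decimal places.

Corvus's profit: π_C = (413 - 4Q)q_C - (57q_C + (3/2)q_C²). Setting ∂π_C/∂q_C = 0: 356 - 11q_C - 4(q_F) = 0.
Forge's profit: π_F = (413 - 4Q)q_F - (170q_F + 3q_F²). Setting ∂π_F/∂q_F = 0: 243 - 14q_F - 4(q_C) = 0.
Rearranging gives the reaction functions q_C = (356 - 4q_F)/11 and q_F = (243 - 4q_C)/14.
Substituting one into the other gives q_C = 29.0725 and q_F = 1249/138.
Total output Q = 38.1232, so price P = 413 - 4·38.1232 = 260.5072.

260.51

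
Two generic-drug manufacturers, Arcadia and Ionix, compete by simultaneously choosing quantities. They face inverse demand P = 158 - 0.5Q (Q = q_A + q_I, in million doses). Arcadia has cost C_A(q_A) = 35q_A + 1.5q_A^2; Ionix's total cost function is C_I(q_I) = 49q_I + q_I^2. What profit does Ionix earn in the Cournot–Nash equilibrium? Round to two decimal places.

Arcadia's profit: π_A = (158 - 0.5Q)q_A - (35q_A + (3/2)q_A²). Setting ∂π_A/∂q_A = 0: 123 - 4q_A - (1/2)(q_I) = 0.
Ionix's first-order condition: 109 - 3q_I - (1/2)(q_A) = 0.
Rearranging gives the reaction functions q_A = (123 - (1/2)q_I)/4 and q_I = (109 - (1/2)q_A)/3.
Substituting one into the other gives q_A = 1258/47 and q_I = 1498/47.
Price P = 158 - (1/2)·58.6383 = 128.6809.
Ionix's profit: 128.6809·(1498/47) - 49·(1498/47) - (1498/47)² = 1523.7691.

1523.77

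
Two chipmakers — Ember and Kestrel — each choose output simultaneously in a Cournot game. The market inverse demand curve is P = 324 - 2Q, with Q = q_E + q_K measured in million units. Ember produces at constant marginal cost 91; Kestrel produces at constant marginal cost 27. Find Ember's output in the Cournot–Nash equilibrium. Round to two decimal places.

28.17

Ember's profit: π_E = (324 - 2Q)q_E - (91q_E). Setting ∂π_E/∂q_E = 0: 233 - 4q_E - 2(q_K) = 0.
Kestrel's first-order condition: 297 - 4q_K - 2(q_E) = 0.
Rearranging gives the reaction functions q_E = (233 - 2q_K)/4 and q_K = (297 - 2q_E)/4.
Substituting one into the other gives q_E = 169/6 and q_K = 361/6.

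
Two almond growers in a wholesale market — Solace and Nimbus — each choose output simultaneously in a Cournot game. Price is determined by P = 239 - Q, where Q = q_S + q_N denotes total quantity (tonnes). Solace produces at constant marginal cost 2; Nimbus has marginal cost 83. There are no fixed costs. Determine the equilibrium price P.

108

Solace's profit: π_S = (239 - Q)q_S - (2q_S). Setting ∂π_S/∂q_S = 0: 237 - 2q_S - (q_N) = 0.
Nimbus's first-order condition: 156 - 2q_N - (q_S) = 0.
Rearranging gives the reaction functions q_S = (237 - q_N)/2 and q_N = (156 - q_S)/2.
Substituting one into the other gives q_S = 106 and q_N = 25.
Total output Q = 131, so price P = 239 - 131 = 108.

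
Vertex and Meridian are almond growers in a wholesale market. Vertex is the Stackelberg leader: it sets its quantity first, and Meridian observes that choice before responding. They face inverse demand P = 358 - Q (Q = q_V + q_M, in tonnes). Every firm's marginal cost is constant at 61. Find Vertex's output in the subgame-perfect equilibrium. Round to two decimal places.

148.50

The follower Meridian best-responds to any q_V: π_M = (358 - Q)q_M - 61q_M.
∂π_M/∂q_M = 297 - q_V - 2q_M = 0 gives the reaction function q_M = (297 - q_V)/2.
The leader anticipates this reaction. Substituting into P = 358 - Q gives P = 419/2 - (1/2)q_V, so π_V = (419/2 - (1/2)q_V)q_V - 61q_V.
Leader FOC: 297/2 - q_V = 0, so q_V = 297/2.
Then q_M = (297 - 297/2)/2 = 297/4.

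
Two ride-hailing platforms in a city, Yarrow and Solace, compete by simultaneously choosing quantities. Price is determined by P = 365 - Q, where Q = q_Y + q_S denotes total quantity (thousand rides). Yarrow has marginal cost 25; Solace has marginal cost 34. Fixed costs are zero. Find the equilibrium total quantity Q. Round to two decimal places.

Yarrow's profit: π_Y = (365 - Q)q_Y - (25q_Y). Setting ∂π_Y/∂q_Y = 0: 340 - 2q_Y - (q_S) = 0.
Solace's first-order condition: 331 - 2q_S - (q_Y) = 0.
So q_Y = (340 - q_S)/2 and q_S = (331 - q_Y)/2.
Substituting one into the other gives q_Y = 349/3 and q_S = 322/3.
Total output Q = 349/3 + 322/3 = 671/3.

223.67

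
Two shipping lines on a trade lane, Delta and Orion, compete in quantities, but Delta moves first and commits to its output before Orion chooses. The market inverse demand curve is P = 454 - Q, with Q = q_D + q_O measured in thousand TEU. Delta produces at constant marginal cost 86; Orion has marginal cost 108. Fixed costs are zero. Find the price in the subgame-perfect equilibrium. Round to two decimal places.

The follower Orion best-responds to any q_D: π_O = (454 - Q)q_O - 108q_O.
Follower FOC: 346 - q_D - 2q_O = 0, so q_O(q_D) = (346 - q_D)/2.
The leader anticipates this reaction. Substituting into P = 454 - Q gives P = 281 - (1/2)q_D, so π_D = (281 - (1/2)q_D)q_D - 86q_D.
The leader's first-order condition 195 - q_D = 0 yields q_D = 195.
Then q_O = (346 - 195)/2 = 151/2.
Total output Q = 541/2, so price P = 454 - 541/2 = 367/2.

183.50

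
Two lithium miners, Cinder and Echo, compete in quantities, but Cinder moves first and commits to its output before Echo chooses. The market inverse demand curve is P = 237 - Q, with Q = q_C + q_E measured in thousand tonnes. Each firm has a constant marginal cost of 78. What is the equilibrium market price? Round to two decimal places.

117.75

The follower Echo best-responds to any q_C: π_E = (237 - Q)q_E - 78q_E.
Follower FOC: 159 - q_C - 2q_E = 0, so q_E(q_C) = (159 - q_C)/2.
Cinder substitutes q_E(q_C) into its own profit: π_C = q_C(237 - q_C - (159 - q_C)/2) - 78q_C = (315/2 - (1/2)q_C)q_C - 78q_C.
The leader's first-order condition 159/2 - q_C = 0 yields q_C = 159/2.
Then q_E = (159 - 159/2)/2 = 159/4.
Total output Q = 477/4, so price P = 237 - 477/4 = 471/4.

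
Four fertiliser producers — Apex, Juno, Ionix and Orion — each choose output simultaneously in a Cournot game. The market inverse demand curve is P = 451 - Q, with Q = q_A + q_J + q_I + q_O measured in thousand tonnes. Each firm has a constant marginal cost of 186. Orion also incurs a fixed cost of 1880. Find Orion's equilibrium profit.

A representative firm's profit is π_i = q_i(451 - Q) - 186q_i.
First-order condition (treating rivals' output as given): 265 - 2q_i - Σ_{j≠i} q_j = 0.
By symmetry each firm produces the same amount; substituting Σ_{j≠i} q_j = 3q_i yields q_i = 265/5 = 53.
Price P = 451 - 212 = 239.
Orion's profit: (239 - 186)·53 - 1880 = 929.

929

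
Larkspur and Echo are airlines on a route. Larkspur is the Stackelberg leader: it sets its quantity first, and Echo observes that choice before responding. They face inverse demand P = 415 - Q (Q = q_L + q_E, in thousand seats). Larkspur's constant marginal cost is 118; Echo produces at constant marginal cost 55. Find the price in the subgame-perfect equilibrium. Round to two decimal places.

176.50

The follower Echo best-responds to any q_L: π_E = (415 - Q)q_E - 55q_E.
∂π_E/∂q_E = 360 - q_L - 2q_E = 0 gives the reaction function q_E = (360 - q_L)/2.
Larkspur substitutes q_E(q_L) into its own profit: π_L = q_L(415 - q_L - (360 - q_L)/2) - 118q_L = (235 - (1/2)q_L)q_L - 118q_L.
Leader FOC: 117 - q_L = 0, so q_L = 117.
Then q_E = (360 - 117)/2 = 243/2.
Total output Q = 477/2, so price P = 415 - 477/2 = 353/2.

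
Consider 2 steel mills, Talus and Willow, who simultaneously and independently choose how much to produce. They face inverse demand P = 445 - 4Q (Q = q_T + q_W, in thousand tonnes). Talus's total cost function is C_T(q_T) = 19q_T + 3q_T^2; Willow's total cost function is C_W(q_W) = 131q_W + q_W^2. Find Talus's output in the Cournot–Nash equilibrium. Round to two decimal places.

24.23

Talus's profit: π_T = (445 - 4Q)q_T - (19q_T + 3q_T²). Setting ∂π_T/∂q_T = 0: 426 - 14q_T - 4(q_W) = 0.
Willow's first-order condition: 314 - 10q_W - 4(q_T) = 0.
Rearranging gives the reaction functions q_T = (426 - 4q_W)/14 and q_W = (314 - 4q_T)/10.
Substituting one into the other gives q_T = 751/31 and q_W = 673/31.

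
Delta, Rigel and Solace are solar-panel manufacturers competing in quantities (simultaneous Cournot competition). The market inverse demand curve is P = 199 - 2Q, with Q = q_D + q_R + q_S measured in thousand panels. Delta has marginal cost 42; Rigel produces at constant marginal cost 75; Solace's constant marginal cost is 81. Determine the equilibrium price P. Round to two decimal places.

99.25

Delta's profit: π_D = (199 - 2Q)q_D - (42q_D). Setting ∂π_D/∂q_D = 0: 157 - 4q_D - 2(q_R + q_S) = 0.
Rigel's profit: π_R = (199 - 2Q)q_R - (75q_R). Setting ∂π_R/∂q_R = 0: 124 - 4q_R - 2(q_D + q_S) = 0.
Solace's profit: π_S = (199 - 2Q)q_S - (81q_S). Setting ∂π_S/∂q_S = 0: 118 - 4q_S - 2(q_D + q_R) = 0.
Summing all 3 equations gives 399 − 8Q = 0, hence Q = 399/8.
Back-substituting: q_D = (157 − 399/4)/2 = 229/8, q_R = (124 − 399/4)/2 = 97/8, q_S = (118 − 399/4)/2 = 73/8.
Total output Q = 399/8, so price P = 199 - 2·(399/8) = 397/4.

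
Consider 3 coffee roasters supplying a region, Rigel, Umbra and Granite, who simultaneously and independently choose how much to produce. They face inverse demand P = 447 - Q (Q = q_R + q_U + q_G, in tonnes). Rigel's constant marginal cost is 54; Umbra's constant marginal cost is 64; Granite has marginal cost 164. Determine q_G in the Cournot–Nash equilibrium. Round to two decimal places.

Rigel's profit: π_R = (447 - Q)q_R - (54q_R). Setting ∂π_R/∂q_R = 0: 393 - 2q_R - (q_U + q_G) = 0.
Umbra's profit: π_U = (447 - Q)q_U - (64q_U). Setting ∂π_U/∂q_U = 0: 383 - 2q_U - (q_R + q_G) = 0.
Granite's profit: π_G = (447 - Q)q_G - (164q_G). Setting ∂π_G/∂q_G = 0: 283 - 2q_G - (q_R + q_U) = 0.
Adding the 3 first-order conditions: 1059 − 4Q = 0, so Q = 1059/4.
Back-substituting: q_R = (393 − 1059/4) = 513/4, q_U = (383 − 1059/4) = 473/4, q_G = (283 − 1059/4) = 73/4.

18.25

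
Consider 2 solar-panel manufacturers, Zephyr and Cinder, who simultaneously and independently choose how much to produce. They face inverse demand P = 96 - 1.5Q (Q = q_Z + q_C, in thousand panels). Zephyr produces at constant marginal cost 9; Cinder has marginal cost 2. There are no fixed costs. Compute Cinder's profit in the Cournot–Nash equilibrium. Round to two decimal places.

Zephyr's profit: π_Z = (96 - 1.5Q)q_Z - (9q_Z). Setting ∂π_Z/∂q_Z = 0: 87 - 3q_Z - (3/2)(q_C) = 0.
Cinder's first-order condition: 94 - 3q_C - (3/2)(q_Z) = 0.
Rearranging gives the reaction functions q_Z = (87 - (3/2)q_C)/3 and q_C = (94 - (3/2)q_Z)/3.
Substituting one into the other gives q_Z = 160/9 and q_C = 202/9.
Price P = 96 - (3/2)·(362/9) = 107/3.
Cinder's profit: (107/3 - 2)·(202/9) = 755.6296.

755.63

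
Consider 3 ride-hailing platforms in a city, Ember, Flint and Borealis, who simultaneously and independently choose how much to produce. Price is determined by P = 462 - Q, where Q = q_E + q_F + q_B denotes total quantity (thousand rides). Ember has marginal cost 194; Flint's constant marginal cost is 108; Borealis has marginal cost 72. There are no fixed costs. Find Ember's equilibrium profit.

225

Ember's profit: π_E = (462 - Q)q_E - (194q_E). Setting ∂π_E/∂q_E = 0: 268 - 2q_E - (q_F + q_B) = 0.
Flint's first-order condition: 354 - 2q_F - (q_E + q_B) = 0.
Borealis's first-order condition: 390 - 2q_B - (q_E + q_F) = 0.
Summing all 3 equations gives 1012 − 4Q = 0, hence Q = 253.
Back-substituting: q_E = (268 − 253) = 15, q_F = (354 − 253) = 101, q_B = (390 − 253) = 137.
Price P = 462 - 253 = 209.
Ember's profit: (209 - 194)·15 = 225.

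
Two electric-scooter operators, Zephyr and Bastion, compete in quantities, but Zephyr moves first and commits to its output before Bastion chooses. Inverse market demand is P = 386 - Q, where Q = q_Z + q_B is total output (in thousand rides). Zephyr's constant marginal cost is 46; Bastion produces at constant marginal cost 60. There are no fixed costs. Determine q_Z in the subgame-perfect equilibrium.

The follower Bastion best-responds to any q_Z: π_B = (386 - Q)q_B - 60q_B.
Follower FOC: 326 - q_Z - 2q_B = 0, so q_B(q_Z) = (326 - q_Z)/2.
Zephyr substitutes q_B(q_Z) into its own profit: π_Z = q_Z(386 - q_Z - (326 - q_Z)/2) - 46q_Z = (223 - (1/2)q_Z)q_Z - 46q_Z.
The leader's first-order condition 177 - q_Z = 0 yields q_Z = 177.
Then q_B = (326 - 177)/2 = 149/2.

177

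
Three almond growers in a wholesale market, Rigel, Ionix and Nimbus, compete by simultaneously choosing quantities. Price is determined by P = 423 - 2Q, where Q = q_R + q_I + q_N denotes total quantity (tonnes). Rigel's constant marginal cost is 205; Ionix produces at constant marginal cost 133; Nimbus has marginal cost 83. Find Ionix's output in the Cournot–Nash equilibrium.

39

Rigel's profit: π_R = (423 - 2Q)q_R - (205q_R). Setting ∂π_R/∂q_R = 0: 218 - 4q_R - 2(q_I + q_N) = 0.
Ionix's first-order condition: 290 - 4q_I - 2(q_R + q_N) = 0.
Nimbus's first-order condition: 340 - 4q_N - 2(q_R + q_I) = 0.
Summing all 3 equations gives 848 − 8Q = 0, hence Q = 106.
Back-substituting: q_R = (218 − 212)/2 = 3, q_I = (290 − 212)/2 = 39, q_N = (340 − 212)/2 = 64.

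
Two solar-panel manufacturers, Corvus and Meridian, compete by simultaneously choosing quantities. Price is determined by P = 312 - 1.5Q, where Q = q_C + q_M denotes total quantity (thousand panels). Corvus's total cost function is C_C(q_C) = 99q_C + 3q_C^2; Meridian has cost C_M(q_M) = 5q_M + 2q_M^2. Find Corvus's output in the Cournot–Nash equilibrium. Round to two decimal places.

Corvus's profit: π_C = (312 - 1.5Q)q_C - (99q_C + 3q_C²). Setting ∂π_C/∂q_C = 0: 213 - 9q_C - (3/2)(q_M) = 0.
Meridian's first-order condition: 307 - 7q_M - (3/2)(q_C) = 0.
So q_C = (213 - (3/2)q_M)/9 and q_M = (307 - (3/2)q_C)/7.
Substituting one into the other gives q_C = 458/27 and q_M = 362/9.

16.96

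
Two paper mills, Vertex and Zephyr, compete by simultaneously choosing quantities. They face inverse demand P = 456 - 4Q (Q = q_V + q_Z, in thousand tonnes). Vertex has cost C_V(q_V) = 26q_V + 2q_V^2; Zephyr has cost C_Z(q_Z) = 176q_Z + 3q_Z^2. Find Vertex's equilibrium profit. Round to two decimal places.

Vertex's profit: π_V = (456 - 4Q)q_V - (26q_V + 2q_V²). Setting ∂π_V/∂q_V = 0: 430 - 12q_V - 4(q_Z) = 0.
Zephyr's profit: π_Z = (456 - 4Q)q_Z - (176q_Z + 3q_Z²). Setting ∂π_Z/∂q_Z = 0: 280 - 14q_Z - 4(q_V) = 0.
So q_V = (430 - 4q_Z)/12 and q_Z = (280 - 4q_V)/14.
Substituting one into the other gives q_V = 1225/38 and q_Z = 205/19.
Price P = 456 - 4·(1635/38) = 283.8947.
Vertex's profit: 283.8947·(1225/38) - 26·(1225/38) - 2(1225/38)² = 6235.2839.

6235.28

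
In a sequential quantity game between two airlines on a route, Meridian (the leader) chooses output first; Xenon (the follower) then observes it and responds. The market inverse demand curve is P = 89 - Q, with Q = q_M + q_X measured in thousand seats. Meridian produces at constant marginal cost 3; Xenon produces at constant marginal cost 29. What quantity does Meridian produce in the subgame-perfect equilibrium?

Solve by backward induction. Given q_M, the follower Xenon maximises π_X = (89 - q_M - q_X)q_X - 29q_X.
Setting the follower's marginal profit to zero, 60 - q_M - 2q_X = 0, i.e. q_X = (60 - q_M)/2.
The leader anticipates this reaction. Substituting into P = 89 - Q gives P = 59 - (1/2)q_M, so π_M = (59 - (1/2)q_M)q_M - 3q_M.
The leader's first-order condition 56 - q_M = 0 yields q_M = 56.
Then q_X = (60 - 56)/2 = 2.

56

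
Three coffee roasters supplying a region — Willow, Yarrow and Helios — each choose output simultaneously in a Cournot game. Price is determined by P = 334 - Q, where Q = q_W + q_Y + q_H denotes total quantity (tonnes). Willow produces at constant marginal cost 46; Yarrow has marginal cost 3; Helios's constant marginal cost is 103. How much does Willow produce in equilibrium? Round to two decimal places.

Willow's profit: π_W = (334 - Q)q_W - (46q_W). Setting ∂π_W/∂q_W = 0: 288 - 2q_W - (q_Y + q_H) = 0.
Yarrow's first-order condition: 331 - 2q_Y - (q_W + q_H) = 0.
Helios's first-order condition: 231 - 2q_H - (q_W + q_Y) = 0.
Adding the 3 conditions: 850 − 2Q − 2Q = 0, i.e. Q = 425/2.
Back-substituting: q_W = (288 − 425/2) = 151/2, q_Y = (331 − 425/2) = 237/2, q_H = (231 − 425/2) = 37/2.

75.50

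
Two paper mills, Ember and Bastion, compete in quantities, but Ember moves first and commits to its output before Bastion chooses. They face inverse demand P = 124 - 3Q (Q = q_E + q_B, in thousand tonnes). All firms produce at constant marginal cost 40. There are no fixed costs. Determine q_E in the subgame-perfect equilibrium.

The follower Bastion best-responds to any q_E: π_B = (124 - 3Q)q_B - 40q_B.
Setting the follower's marginal profit to zero, 84 - 3q_E - 6q_B = 0, i.e. q_B = (84 - 3q_E)/6.
The leader anticipates this reaction. Substituting into P = 124 - 3Q gives P = 82 - (3/2)q_E, so π_E = (82 - (3/2)q_E)q_E - 40q_E.
Maximising: ∂π_E/∂q_E = 42 - 3q_E = 0, giving q_E = 14.
Then q_B = (84 - 3·14)/6 = 7.

14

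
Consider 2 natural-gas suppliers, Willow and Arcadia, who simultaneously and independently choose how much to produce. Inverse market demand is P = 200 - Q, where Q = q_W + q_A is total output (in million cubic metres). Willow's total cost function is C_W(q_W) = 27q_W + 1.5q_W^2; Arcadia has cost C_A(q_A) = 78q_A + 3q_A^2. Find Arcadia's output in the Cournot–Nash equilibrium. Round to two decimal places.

11.21

Willow's profit: π_W = (200 - Q)q_W - (27q_W + (3/2)q_W²). Setting ∂π_W/∂q_W = 0: 173 - 5q_W - (q_A) = 0.
Arcadia's profit: π_A = (200 - Q)q_A - (78q_A + 3q_A²). Setting ∂π_A/∂q_A = 0: 122 - 8q_A - (q_W) = 0.
Best responses: q_W = (173 - q_A)/5, q_A = (122 - q_W)/8.
Substituting one into the other gives q_W = 1262/39 and q_A = 437/39.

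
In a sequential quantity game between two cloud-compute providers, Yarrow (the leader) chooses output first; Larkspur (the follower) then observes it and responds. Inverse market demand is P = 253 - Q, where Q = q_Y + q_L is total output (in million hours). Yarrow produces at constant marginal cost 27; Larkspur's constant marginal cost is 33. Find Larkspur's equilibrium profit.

Solve by backward induction. Given q_Y, the follower Larkspur maximises π_L = (253 - q_Y - q_L)q_L - 33q_L.
Setting the follower's marginal profit to zero, 220 - q_Y - 2q_L = 0, i.e. q_L = (220 - q_Y)/2.
Yarrow substitutes q_L(q_Y) into its own profit: π_Y = q_Y(253 - q_Y - (220 - q_Y)/2) - 27q_Y = (143 - (1/2)q_Y)q_Y - 27q_Y.
Leader FOC: 116 - q_Y = 0, so q_Y = 116.
Then q_L = (220 - 116)/2 = 52.
Price P = 253 - 168 = 85.
Larkspur's profit: (85 - 33)·52 = 2704.

2704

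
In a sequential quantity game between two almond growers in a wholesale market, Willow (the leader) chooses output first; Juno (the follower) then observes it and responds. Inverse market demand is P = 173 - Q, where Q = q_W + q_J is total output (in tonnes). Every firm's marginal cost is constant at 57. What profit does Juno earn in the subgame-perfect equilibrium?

841

Solve by backward induction. Given q_W, the follower Juno maximises π_J = (173 - q_W - q_J)q_J - 57q_J.
∂π_J/∂q_J = 116 - q_W - 2q_J = 0 gives the reaction function q_J = (116 - q_W)/2.
Willow substitutes q_J(q_W) into its own profit: π_W = q_W(173 - q_W - (116 - q_W)/2) - 57q_W = (115 - (1/2)q_W)q_W - 57q_W.
Maximising: ∂π_W/∂q_W = 58 - q_W = 0, giving q_W = 58.
Then q_J = (116 - 58)/2 = 29.
Price P = 173 - 87 = 86.
Juno's profit: (86 - 57)·29 = 841.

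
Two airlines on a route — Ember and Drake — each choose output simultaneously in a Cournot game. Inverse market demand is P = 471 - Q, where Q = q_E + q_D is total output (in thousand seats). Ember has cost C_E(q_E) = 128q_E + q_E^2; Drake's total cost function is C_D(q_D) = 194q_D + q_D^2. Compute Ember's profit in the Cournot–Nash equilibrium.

10658

Ember's profit: π_E = (471 - Q)q_E - (128q_E + q_E²). Setting ∂π_E/∂q_E = 0: 343 - 4q_E - (q_D) = 0.
Drake's first-order condition: 277 - 4q_D - (q_E) = 0.
So q_E = (343 - q_D)/4 and q_D = (277 - q_E)/4.
Substituting one into the other gives q_E = 73 and q_D = 51.
Price P = 471 - 124 = 347.
Ember's profit: 347·73 - 128·73 - 73² = 10658.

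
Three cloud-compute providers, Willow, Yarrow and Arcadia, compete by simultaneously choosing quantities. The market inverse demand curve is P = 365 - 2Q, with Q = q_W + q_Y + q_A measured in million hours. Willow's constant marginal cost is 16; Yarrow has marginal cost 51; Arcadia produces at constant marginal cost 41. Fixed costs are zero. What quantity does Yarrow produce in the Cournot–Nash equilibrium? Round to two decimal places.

Willow's profit: π_W = (365 - 2Q)q_W - (16q_W). Setting ∂π_W/∂q_W = 0: 349 - 4q_W - 2(q_Y + q_A) = 0.
Yarrow's profit: π_Y = (365 - 2Q)q_Y - (51q_Y). Setting ∂π_Y/∂q_Y = 0: 314 - 4q_Y - 2(q_W + q_A) = 0.
Arcadia's profit: π_A = (365 - 2Q)q_A - (41q_A). Setting ∂π_A/∂q_A = 0: 324 - 4q_A - 2(q_W + q_Y) = 0.
Adding the 3 conditions: 987 − 4Q − 4Q = 0, i.e. Q = 987/8.
Back-substituting: q_W = (349 − 987/4)/2 = 409/8, q_Y = (314 − 987/4)/2 = 269/8, q_A = (324 − 987/4)/2 = 309/8.

33.63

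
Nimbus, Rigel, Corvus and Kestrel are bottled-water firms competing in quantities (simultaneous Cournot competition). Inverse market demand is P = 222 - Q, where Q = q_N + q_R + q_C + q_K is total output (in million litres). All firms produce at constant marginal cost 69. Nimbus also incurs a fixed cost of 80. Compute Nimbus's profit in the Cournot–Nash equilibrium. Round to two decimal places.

856.36

Each firm earns π_i = (222 - Q)q_i - 69q_i.
First-order condition (treating rivals' output as given): 153 - 2q_i - Σ_{j≠i} q_j = 0.
By symmetry each firm produces the same amount; substituting Σ_{j≠i} q_j = 3q_i yields q_i = 153/5.
Price P = 222 - 612/5 = 498/5.
Nimbus's profit: (498/5 - 69)·(153/5) - 80 = 856.3600.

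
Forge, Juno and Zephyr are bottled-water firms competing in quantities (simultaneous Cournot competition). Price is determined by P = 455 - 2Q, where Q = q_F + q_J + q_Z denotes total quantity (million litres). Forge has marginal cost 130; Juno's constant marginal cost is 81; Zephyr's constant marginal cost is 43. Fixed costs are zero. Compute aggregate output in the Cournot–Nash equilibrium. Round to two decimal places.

138.88

Forge's profit: π_F = (455 - 2Q)q_F - (130q_F). Setting ∂π_F/∂q_F = 0: 325 - 4q_F - 2(q_J + q_Z) = 0.
Juno's profit: π_J = (455 - 2Q)q_J - (81q_J). Setting ∂π_J/∂q_J = 0: 374 - 4q_J - 2(q_F + q_Z) = 0.
Zephyr's profit: π_Z = (455 - 2Q)q_Z - (43q_Z). Setting ∂π_Z/∂q_Z = 0: 412 - 4q_Z - 2(q_F + q_J) = 0.
Adding the 3 conditions: 1111 − 4Q − 4Q = 0, i.e. Q = 1111/8.
Back-substituting: q_F = (325 − 1111/4)/2 = 189/8, q_J = (374 − 1111/4)/2 = 385/8, q_Z = (412 − 1111/4)/2 = 537/8.
Total output Q = 189/8 + 385/8 + 537/8 = 1111/8.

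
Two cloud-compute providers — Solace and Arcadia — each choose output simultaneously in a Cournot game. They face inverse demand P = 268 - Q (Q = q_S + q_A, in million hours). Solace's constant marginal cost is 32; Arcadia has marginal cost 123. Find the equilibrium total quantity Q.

127

Solace's profit: π_S = (268 - Q)q_S - (32q_S). Setting ∂π_S/∂q_S = 0: 236 - 2q_S - (q_A) = 0.
Arcadia's first-order condition: 145 - 2q_A - (q_S) = 0.
So q_S = (236 - q_A)/2 and q_A = (145 - q_S)/2.
Solving the pair: q_S = 109, q_A = 18.
Total output Q = 109 + 18 = 127.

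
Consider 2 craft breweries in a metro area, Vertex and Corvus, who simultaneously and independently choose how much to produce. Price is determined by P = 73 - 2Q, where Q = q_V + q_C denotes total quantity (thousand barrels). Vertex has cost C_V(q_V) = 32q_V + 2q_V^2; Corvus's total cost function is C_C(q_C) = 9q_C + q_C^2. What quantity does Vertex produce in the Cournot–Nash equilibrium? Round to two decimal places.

Vertex's profit: π_V = (73 - 2Q)q_V - (32q_V + 2q_V²). Setting ∂π_V/∂q_V = 0: 41 - 8q_V - 2(q_C) = 0.
Corvus's first-order condition: 64 - 6q_C - 2(q_V) = 0.
Rearranging gives the reaction functions q_V = (41 - 2q_C)/8 and q_C = (64 - 2q_V)/6.
Substituting one into the other gives q_V = 59/22 and q_C = 215/22.

2.68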